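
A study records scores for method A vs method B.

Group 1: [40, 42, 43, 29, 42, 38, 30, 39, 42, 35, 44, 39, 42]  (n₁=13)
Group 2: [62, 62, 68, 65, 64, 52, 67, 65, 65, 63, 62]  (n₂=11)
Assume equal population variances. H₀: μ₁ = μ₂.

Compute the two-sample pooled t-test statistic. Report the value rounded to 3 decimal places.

test statistic = -13.086

x̄₁=38.846, s₁=4.793, n₁=13
x̄₂=63.182, s₂=4.215, n₂=11
s_p² = [12·4.793² + 10·4.215²]/22 = 20.6058
SE = √(s_p²·(1/13+1/11)) = 1.8597
t = (38.846−63.182)/1.8597 = -13.0861
df = 22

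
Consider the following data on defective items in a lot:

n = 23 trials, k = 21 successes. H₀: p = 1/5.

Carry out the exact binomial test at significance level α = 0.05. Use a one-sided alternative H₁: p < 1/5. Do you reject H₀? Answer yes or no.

reject H₀: no

Exact binomial: n=23, k=21, p₀=1/5=0.2000
P(X≤21) from Σ C(n,i)·p₀^i·(1−p₀)^(n−i)
p-value (one-sided, H₁ less) = 1.00000
At α=0.05: p ≥ α → fail to reject H₀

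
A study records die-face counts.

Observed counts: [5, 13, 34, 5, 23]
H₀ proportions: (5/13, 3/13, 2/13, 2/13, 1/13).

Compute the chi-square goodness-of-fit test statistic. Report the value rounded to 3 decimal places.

test statistic = 111.885

n = 80; E_i = n·p_i = [30.77, 18.46, 12.31, 12.31, 6.15]
χ² = (5−30.77)²/30.77 + (13−18.46)²/18.46 + (34−12.31)²/12.31 + (5−12.31)²/12.31 + (23−6.15)²/6.15 = 111.8854
df = 4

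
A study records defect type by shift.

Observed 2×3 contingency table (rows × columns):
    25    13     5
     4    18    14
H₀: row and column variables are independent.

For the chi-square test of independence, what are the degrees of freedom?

degrees of freedom = 2

df = (r−1)(c−1) = (2−1)·(3−1) = 2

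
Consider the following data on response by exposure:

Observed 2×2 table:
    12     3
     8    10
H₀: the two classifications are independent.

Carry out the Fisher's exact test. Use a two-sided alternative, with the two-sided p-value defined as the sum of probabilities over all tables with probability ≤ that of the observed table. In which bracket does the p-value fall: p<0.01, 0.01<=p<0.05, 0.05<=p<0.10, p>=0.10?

Margins: r₁=15, r₂=18, c₁=20, c₂=13, n=33
p_obs = C(15,12)·C(18,8)/C(33,20); sum pmf over tables with pmf ≤ p_obs
p-value (two-sided) = 0.07244
→ bracket: 0.05<=p<0.10

p-value bracket: 0.05<=p<0.10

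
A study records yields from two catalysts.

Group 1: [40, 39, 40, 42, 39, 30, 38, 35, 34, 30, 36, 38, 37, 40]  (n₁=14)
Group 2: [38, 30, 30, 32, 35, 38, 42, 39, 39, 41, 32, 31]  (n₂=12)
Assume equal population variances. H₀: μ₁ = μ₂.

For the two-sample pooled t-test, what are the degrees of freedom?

degrees of freedom = 24

df = n₁ + n₂ − 2 = 14 + 12 − 2 = 24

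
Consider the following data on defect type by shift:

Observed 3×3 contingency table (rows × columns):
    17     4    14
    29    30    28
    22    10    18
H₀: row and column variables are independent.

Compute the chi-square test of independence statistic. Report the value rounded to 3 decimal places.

test statistic = 8.328

Row totals [35, 87, 50], col totals [68, 44, 60], n=172
χ² = (17−13.84)²/13.84 + (4−8.95)²/8.95 + (14−12.21)²/12.21 + (29−34.40)²/34.40 + (30−22.26)²/22.26 + (28−30.35)²/30.35 + (22−19.77)²/19.77 + (10−12.79)²/12.79 + (18−17.44)²/17.44 = 8.3278
df = 4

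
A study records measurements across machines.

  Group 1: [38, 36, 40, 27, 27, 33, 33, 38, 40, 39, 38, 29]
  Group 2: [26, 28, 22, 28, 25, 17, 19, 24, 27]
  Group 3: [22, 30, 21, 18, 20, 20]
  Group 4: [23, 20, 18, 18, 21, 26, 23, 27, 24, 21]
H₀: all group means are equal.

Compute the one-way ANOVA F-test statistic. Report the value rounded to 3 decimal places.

Group means [34.83, 24.00, 21.83, 22.10], grand mean 26.649
SSB = Σnᵢ(x̄ᵢ−x̄)² = 1213.032; SSW = ΣΣ(x−x̄ᵢ)² = 563.400
MSB = 1213.032/3 = 404.3441; MSW = 563.400/33 = 17.0727
F = MSB/MSW = 23.6836
df = (3, 33)

test statistic = 23.684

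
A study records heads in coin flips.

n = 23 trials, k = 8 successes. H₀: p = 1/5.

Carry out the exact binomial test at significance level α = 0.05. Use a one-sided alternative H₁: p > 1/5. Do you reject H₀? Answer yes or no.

Exact binomial: n=23, k=8, p₀=1/5=0.2000
P(X≥8) from Σ C(n,i)·p₀^i·(1−p₀)^(n−i)
p-value (one-sided, H₁ greater) = 0.07151
At α=0.05: p ≥ α → fail to reject H₀

reject H₀: no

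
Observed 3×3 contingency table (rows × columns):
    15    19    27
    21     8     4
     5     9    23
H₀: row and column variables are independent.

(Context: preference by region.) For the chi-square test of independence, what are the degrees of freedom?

degrees of freedom = 4

df = (r−1)(c−1) = (3−1)·(3−1) = 4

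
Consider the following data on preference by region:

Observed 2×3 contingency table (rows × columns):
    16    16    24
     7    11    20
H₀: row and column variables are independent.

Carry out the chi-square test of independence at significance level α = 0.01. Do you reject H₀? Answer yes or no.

Row totals [56, 38], col totals [23, 27, 44], n=94
χ² = (16−13.70)²/13.70 + (16−16.09)²/16.09 + (24−26.21)²/26.21 + (7−9.30)²/9.30 + (11−10.91)²/10.91 + (20−17.79)²/17.79 = 1.4164
df = 2
p-value (upper-tail) = 0.49252
At α=0.01: p ≥ α → fail to reject H₀

reject H₀: no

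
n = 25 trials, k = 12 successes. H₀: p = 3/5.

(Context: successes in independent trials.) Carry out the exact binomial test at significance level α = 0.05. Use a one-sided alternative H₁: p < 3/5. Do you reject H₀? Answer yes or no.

Exact binomial: n=25, k=12, p₀=3/5=0.6000
P(X≤12) from Σ C(n,i)·p₀^i·(1−p₀)^(n−i)
p-value (one-sided, H₁ less) = 0.15377
At α=0.05: p ≥ α → fail to reject H₀

reject H₀: no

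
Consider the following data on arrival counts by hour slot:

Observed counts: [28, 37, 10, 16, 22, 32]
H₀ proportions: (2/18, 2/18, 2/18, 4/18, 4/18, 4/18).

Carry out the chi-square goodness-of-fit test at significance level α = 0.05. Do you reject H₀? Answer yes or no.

n = 145; E_i = n·p_i = [16.11, 16.11, 16.11, 32.22, 32.22, 32.22]
χ² = (28−16.11)²/16.11 + (37−16.11)²/16.11 + (10−16.11)²/16.11 + (16−32.22)²/32.22 + (22−32.22)²/32.22 + (32−32.22)²/32.22 = 49.5862
df = 5
p-value (upper-tail) = 0.00000
At α=0.05: p < α → reject H₀

reject H₀: yes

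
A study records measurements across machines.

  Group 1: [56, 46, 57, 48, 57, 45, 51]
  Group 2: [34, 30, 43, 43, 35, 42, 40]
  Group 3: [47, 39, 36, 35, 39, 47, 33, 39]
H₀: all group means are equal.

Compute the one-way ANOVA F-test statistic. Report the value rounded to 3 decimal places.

test statistic = 14.216

Group means [51.43, 38.14, 39.38], grand mean 42.818
SSB = Σnᵢ(x̄ᵢ−x̄)² = 766.826; SSW = ΣΣ(x−x̄ᵢ)² = 512.446
MSB = 766.826/2 = 383.4131; MSW = 512.446/19 = 26.9709
F = MSB/MSW = 14.2158
df = (2, 19)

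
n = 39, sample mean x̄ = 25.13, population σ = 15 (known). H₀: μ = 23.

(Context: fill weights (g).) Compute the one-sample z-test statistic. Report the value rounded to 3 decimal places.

test statistic = 0.887

SE = σ/√n = 15/√39 = 2.4019
z = (x̄−μ₀)/SE = (25.13−23)/2.4019 = 0.8868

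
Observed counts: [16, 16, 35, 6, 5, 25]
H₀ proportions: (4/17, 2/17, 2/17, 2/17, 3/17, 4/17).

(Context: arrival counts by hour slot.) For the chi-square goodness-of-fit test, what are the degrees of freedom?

df = k − 1 = 6 − 1 = 5

degrees of freedom = 5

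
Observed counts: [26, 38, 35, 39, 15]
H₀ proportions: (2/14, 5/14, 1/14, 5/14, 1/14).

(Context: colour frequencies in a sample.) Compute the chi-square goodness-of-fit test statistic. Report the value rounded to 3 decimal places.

n = 153; E_i = n·p_i = [21.86, 54.64, 10.93, 54.64, 10.93]
χ² = (26−21.86)²/21.86 + (38−54.64)²/54.64 + (35−10.93)²/10.93 + (39−54.64)²/54.64 + (15−10.93)²/10.93 = 64.8693
df = 4

test statistic = 64.869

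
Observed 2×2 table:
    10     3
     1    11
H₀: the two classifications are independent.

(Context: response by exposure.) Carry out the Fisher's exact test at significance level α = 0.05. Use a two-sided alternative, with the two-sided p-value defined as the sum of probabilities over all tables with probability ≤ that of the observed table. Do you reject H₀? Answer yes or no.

reject H₀: yes

Margins: r₁=13, r₂=12, c₁=11, c₂=14, n=25
p_obs = C(13,10)·C(12,1)/C(25,11); sum pmf over tables with pmf ≤ p_obs
p-value (two-sided) = 0.00098
At α=0.05: p < α → reject H₀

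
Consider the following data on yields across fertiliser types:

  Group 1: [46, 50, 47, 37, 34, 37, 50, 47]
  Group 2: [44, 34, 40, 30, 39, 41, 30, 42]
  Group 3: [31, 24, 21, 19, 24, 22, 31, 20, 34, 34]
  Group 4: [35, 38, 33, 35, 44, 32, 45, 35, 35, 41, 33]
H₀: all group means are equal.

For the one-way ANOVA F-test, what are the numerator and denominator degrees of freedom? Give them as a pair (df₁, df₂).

degrees of freedom = [3, 33]

k = 4 groups, N = 37 total
df = (k−1, N−k) = (4−1, 37−4) = (3, 33)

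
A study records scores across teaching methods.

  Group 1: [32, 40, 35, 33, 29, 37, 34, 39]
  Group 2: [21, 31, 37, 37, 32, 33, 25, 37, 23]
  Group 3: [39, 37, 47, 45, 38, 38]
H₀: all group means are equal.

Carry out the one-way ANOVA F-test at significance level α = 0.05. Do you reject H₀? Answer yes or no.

Group means [34.88, 30.67, 40.67], grand mean 34.739
SSB = Σnᵢ(x̄ᵢ−x̄)² = 360.226; SSW = ΣΣ(x−x̄ᵢ)² = 496.208
MSB = 360.226/2 = 180.1132; MSW = 496.208/20 = 24.8104
F = MSB/MSW = 7.2596
df = (2, 20)
p-value (upper-tail) = 0.00426
At α=0.05: p < α → reject H₀

reject H₀: yes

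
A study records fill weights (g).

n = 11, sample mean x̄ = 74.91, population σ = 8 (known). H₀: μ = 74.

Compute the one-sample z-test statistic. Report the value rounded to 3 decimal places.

test statistic = 0.377

SE = σ/√n = 8/√11 = 2.4121
z = (x̄−μ₀)/SE = (74.91−74)/2.4121 = 0.3773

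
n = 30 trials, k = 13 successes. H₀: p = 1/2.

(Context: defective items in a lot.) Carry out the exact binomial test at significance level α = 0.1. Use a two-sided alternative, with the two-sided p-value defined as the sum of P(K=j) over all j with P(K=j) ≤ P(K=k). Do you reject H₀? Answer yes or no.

reject H₀: no

Exact binomial: n=30, k=13, p₀=1/2=0.5000
P(X=j) = C(n,j)·p₀^j·(1−p₀)^(n−j); p = Σ P(X=j) over j with P(X=j) ≤ P(X=13)
p-value (two-sided) = 0.58466
At α=0.1: p ≥ α → fail to reject H₀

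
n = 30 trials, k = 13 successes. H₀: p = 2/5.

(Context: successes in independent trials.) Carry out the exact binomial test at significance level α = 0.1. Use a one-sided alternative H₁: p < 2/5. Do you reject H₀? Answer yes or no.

Exact binomial: n=30, k=13, p₀=2/5=0.4000
P(X≤13) from Σ C(n,i)·p₀^i·(1−p₀)^(n−i)
p-value (one-sided, H₁ less) = 0.71450
At α=0.1: p ≥ α → fail to reject H₀

reject H₀: no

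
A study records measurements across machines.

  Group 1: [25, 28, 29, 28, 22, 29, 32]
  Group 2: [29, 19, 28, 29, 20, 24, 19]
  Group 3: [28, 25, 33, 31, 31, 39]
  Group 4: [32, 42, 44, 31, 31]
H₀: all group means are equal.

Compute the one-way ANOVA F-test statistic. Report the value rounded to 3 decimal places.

Group means [27.57, 24.00, 31.17, 36.00], grand mean 29.120
SSB = Σnᵢ(x̄ᵢ−x̄)² = 462.092; SSW = ΣΣ(x−x̄ᵢ)² = 472.548
MSB = 462.092/3 = 154.0308; MSW = 472.548/21 = 22.5023
F = MSB/MSW = 6.8451
df = (3, 21)

test statistic = 6.845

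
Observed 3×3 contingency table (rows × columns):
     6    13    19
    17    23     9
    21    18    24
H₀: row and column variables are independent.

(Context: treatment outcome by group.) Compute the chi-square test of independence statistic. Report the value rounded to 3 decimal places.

Row totals [38, 49, 63], col totals [44, 54, 52], n=150
χ² = (6−11.15)²/11.15 + (13−13.68)²/13.68 + (19−13.17)²/13.17 + (17−14.37)²/14.37 + (23−17.64)²/17.64 + (9−16.99)²/16.99 + (21−18.48)²/18.48 + (18−22.68)²/22.68 + (24−21.84)²/21.84 = 12.3741
df = 4

test statistic = 12.374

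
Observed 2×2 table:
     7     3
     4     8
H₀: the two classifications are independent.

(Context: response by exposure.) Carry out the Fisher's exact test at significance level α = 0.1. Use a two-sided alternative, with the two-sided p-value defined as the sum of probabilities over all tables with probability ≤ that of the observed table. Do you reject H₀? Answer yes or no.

reject H₀: no

Margins: r₁=10, r₂=12, c₁=11, c₂=11, n=22
p_obs = C(10,7)·C(12,4)/C(22,11); sum pmf over tables with pmf ≤ p_obs
p-value (two-sided) = 0.19838
At α=0.1: p ≥ α → fail to reject H₀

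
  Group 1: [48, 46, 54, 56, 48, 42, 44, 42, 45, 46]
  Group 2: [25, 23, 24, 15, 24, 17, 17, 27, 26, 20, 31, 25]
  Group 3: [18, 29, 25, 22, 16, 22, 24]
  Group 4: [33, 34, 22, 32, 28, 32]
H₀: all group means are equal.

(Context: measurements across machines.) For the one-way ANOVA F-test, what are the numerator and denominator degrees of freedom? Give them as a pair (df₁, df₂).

degrees of freedom = [3, 31]

k = 4 groups, N = 35 total
df = (k−1, N−k) = (4−1, 35−4) = (3, 31)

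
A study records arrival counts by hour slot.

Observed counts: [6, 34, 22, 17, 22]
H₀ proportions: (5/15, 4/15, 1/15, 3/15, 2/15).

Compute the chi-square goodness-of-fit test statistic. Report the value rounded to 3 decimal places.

n = 101; E_i = n·p_i = [33.67, 26.93, 6.73, 20.20, 13.47]
χ² = (6−33.67)²/33.67 + (34−26.93)²/26.93 + (22−6.73)²/6.73 + (17−20.20)²/20.20 + (22−13.47)²/13.47 = 65.1188
df = 4

test statistic = 65.119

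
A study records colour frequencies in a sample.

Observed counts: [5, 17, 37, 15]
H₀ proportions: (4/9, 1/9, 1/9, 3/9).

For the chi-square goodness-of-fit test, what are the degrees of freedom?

degrees of freedom = 3

df = k − 1 = 4 − 1 = 3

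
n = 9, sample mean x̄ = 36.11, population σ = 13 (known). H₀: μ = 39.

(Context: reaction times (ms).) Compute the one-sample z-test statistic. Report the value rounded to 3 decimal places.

test statistic = -0.667

SE = σ/√n = 13/√9 = 4.3333
z = (x̄−μ₀)/SE = (36.11−39)/4.3333 = -0.6669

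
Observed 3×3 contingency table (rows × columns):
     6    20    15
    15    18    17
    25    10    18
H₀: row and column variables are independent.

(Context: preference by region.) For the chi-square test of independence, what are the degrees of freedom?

df = (r−1)(c−1) = (3−1)·(3−1) = 4

degrees of freedom = 4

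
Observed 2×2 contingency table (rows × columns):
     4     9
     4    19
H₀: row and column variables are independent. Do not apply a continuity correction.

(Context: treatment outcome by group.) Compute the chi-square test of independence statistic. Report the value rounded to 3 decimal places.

Row totals [13, 23], col totals [8, 28], n=36
χ² = (4−2.89)²/2.89 + (9−10.11)²/10.11 + (4−5.11)²/5.11 + (19−17.89)²/17.89 = 0.8600
df = 1

test statistic = 0.860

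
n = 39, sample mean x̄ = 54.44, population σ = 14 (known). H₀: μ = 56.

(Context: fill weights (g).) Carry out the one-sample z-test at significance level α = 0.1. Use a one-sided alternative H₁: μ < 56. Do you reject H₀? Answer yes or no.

SE = σ/√n = 14/√39 = 2.2418
z = (x̄−μ₀)/SE = (54.44−56)/2.2418 = -0.6959
p-value (one-sided, H₁ less) = 0.24325
At α=0.1: p ≥ α → fail to reject H₀

reject H₀: no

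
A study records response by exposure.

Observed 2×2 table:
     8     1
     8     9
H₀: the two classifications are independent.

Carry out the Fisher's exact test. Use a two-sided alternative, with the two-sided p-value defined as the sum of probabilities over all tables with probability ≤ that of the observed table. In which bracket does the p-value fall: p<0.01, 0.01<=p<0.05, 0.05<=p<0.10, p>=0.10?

Margins: r₁=9, r₂=17, c₁=16, c₂=10, n=26
p_obs = C(9,8)·C(17,8)/C(26,16); sum pmf over tables with pmf ≤ p_obs
p-value (two-sided) = 0.08733
→ bracket: 0.05<=p<0.10

p-value bracket: 0.05<=p<0.10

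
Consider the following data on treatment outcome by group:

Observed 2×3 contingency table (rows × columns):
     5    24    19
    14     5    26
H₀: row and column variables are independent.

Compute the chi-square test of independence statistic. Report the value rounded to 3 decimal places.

test statistic = 17.722

Row totals [48, 45], col totals [19, 29, 45], n=93
χ² = (5−9.81)²/9.81 + (24−14.97)²/14.97 + (19−23.23)²/23.23 + (14−9.19)²/9.19 + (5−14.03)²/14.03 + (26−21.77)²/21.77 = 17.7220
df = 2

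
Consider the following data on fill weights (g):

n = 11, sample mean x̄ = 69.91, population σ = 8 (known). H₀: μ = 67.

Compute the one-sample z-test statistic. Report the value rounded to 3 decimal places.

SE = σ/√n = 8/√11 = 2.4121
z = (x̄−μ₀)/SE = (69.91−67)/2.4121 = 1.2064

test statistic = 1.206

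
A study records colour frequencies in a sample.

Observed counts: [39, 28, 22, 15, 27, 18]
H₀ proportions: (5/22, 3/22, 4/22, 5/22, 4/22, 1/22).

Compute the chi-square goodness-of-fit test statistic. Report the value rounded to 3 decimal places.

test statistic = 33.760

n = 149; E_i = n·p_i = [33.86, 20.32, 27.09, 33.86, 27.09, 6.77]
χ² = (39−33.86)²/33.86 + (28−20.32)²/20.32 + (22−27.09)²/27.09 + (15−33.86)²/33.86 + (27−27.09)²/27.09 + (18−6.77)²/6.77 = 33.7600
df = 5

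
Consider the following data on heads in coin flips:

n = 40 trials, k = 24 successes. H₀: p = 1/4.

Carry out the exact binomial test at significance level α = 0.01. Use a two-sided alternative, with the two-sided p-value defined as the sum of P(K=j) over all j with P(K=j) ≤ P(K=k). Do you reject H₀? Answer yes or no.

reject H₀: yes

Exact binomial: n=40, k=24, p₀=1/4=0.2500
P(X=j) = C(n,j)·p₀^j·(1−p₀)^(n−j); p = Σ P(X=j) over j with P(X=j) ≤ P(X=24)
p-value (two-sided) = 0.00000
At α=0.01: p < α → reject H₀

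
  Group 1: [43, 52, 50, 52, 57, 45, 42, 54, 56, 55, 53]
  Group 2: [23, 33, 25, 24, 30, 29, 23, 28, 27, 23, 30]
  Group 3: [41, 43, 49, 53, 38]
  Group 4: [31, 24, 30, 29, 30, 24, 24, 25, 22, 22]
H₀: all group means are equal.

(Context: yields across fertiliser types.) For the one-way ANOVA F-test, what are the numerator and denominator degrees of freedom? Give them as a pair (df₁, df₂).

k = 4 groups, N = 37 total
df = (k−1, N−k) = (4−1, 37−4) = (3, 33)

degrees of freedom = [3, 33]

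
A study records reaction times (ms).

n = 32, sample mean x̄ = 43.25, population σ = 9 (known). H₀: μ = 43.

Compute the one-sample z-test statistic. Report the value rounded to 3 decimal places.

test statistic = 0.157

SE = σ/√n = 9/√32 = 1.5910
z = (x̄−μ₀)/SE = (43.25−43)/1.5910 = 0.1571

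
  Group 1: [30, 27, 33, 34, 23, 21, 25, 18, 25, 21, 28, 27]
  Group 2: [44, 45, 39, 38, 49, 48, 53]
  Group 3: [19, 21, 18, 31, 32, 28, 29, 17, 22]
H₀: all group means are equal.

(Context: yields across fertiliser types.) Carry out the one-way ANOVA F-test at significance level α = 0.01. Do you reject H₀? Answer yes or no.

Group means [26.00, 45.14, 24.11], grand mean 30.179
SSB = Σnᵢ(x̄ᵢ−x̄)² = 2108.361; SSW = ΣΣ(x−x̄ᵢ)² = 711.746
MSB = 2108.361/2 = 1054.1806; MSW = 711.746/25 = 28.4698
F = MSB/MSW = 37.0280
df = (2, 25)
p-value (upper-tail) = 0.00000
At α=0.01: p < α → reject H₀

reject H₀: yes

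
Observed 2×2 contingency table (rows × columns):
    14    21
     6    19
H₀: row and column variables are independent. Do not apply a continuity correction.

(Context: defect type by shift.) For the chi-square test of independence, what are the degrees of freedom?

degrees of freedom = 1

df = (r−1)(c−1) = (2−1)·(2−1) = 1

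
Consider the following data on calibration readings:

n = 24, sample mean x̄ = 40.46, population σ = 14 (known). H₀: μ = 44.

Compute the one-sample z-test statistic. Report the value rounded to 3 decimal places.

test statistic = -1.239

SE = σ/√n = 14/√24 = 2.8577
z = (x̄−μ₀)/SE = (40.46−44)/2.8577 = -1.2387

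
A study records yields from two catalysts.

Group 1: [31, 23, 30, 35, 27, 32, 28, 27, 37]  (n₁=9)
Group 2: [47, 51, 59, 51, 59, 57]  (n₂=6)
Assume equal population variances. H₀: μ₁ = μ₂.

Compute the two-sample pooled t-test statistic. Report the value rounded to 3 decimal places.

x̄₁=30.000, s₁=4.330, n₁=9
x̄₂=54.000, s₂=5.020, n₂=6
s_p² = [8·4.330² + 5·5.020²]/13 = 21.2308
SE = √(s_p²·(1/9+1/6)) = 2.4285
t = (30.000−54.000)/2.4285 = -9.8828
df = 13

test statistic = -9.883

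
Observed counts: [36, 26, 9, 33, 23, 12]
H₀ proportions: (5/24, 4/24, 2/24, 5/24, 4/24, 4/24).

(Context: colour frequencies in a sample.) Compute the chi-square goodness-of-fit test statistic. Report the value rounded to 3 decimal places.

test statistic = 8.583

n = 139; E_i = n·p_i = [28.96, 23.17, 11.58, 28.96, 23.17, 23.17]
χ² = (36−28.96)²/28.96 + (26−23.17)²/23.17 + (9−11.58)²/11.58 + (33−28.96)²/28.96 + (23−23.17)²/23.17 + (12−23.17)²/23.17 = 8.5827
df = 5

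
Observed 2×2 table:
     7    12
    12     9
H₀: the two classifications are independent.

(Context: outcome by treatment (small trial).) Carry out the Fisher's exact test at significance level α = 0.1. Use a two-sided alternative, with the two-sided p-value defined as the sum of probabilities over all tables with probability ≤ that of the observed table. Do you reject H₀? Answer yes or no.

reject H₀: no

Margins: r₁=19, r₂=21, c₁=19, c₂=21, n=40
p_obs = C(19,7)·C(21,12)/C(40,19); sum pmf over tables with pmf ≤ p_obs
p-value (two-sided) = 0.22476
At α=0.1: p ≥ α → fail to reject H₀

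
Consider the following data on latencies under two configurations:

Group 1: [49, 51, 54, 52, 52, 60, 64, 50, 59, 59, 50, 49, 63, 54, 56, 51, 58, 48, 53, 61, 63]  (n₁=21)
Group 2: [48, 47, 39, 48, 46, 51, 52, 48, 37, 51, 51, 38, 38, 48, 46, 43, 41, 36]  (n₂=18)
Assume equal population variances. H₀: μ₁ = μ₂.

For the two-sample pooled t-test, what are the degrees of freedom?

df = n₁ + n₂ − 2 = 21 + 18 − 2 = 37

degrees of freedom = 37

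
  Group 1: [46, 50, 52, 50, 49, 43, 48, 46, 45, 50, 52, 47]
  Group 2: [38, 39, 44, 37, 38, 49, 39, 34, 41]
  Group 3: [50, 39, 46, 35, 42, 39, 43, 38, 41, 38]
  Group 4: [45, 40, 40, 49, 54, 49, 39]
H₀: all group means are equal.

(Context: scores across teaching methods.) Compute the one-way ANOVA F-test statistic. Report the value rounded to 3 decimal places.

test statistic = 8.366

Group means [48.17, 39.89, 41.10, 45.14], grand mean 43.789
SSB = Σnᵢ(x̄ᵢ−x̄)² = 452.003; SSW = ΣΣ(x−x̄ᵢ)² = 612.313
MSB = 452.003/3 = 150.6677; MSW = 612.313/34 = 18.0092
F = MSB/MSW = 8.3662
df = (3, 34)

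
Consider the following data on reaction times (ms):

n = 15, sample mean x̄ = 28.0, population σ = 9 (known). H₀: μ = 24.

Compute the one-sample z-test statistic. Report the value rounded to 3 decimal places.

SE = σ/√n = 9/√15 = 2.3238
z = (x̄−μ₀)/SE = (28.0−24)/2.3238 = 1.7213

test statistic = 1.721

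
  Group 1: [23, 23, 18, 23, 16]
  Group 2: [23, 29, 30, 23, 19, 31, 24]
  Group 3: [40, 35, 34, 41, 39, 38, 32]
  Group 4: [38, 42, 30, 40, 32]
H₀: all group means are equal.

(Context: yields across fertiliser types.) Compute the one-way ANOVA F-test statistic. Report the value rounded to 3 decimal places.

Group means [20.60, 25.57, 37.00, 36.40], grand mean 30.125
SSB = Σnᵢ(x̄ᵢ−x̄)² = 1126.511; SSW = ΣΣ(x−x̄ᵢ)² = 340.114
MSB = 1126.511/3 = 375.5036; MSW = 340.114/20 = 17.0057
F = MSB/MSW = 22.0810
df = (3, 20)

test statistic = 22.081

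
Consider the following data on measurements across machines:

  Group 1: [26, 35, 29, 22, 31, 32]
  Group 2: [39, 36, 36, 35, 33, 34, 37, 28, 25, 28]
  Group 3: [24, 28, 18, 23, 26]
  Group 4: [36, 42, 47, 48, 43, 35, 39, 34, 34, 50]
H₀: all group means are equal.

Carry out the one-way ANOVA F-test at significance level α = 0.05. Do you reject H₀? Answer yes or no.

reject H₀: yes

Group means [29.17, 33.10, 23.80, 40.80], grand mean 33.323
SSB = Σnᵢ(x̄ᵢ−x̄)² = 1116.641; SSW = ΣΣ(x−x̄ᵢ)² = 686.133
MSB = 1116.641/3 = 372.2136; MSW = 686.133/27 = 25.4123
F = MSB/MSW = 14.6470
df = (3, 27)
p-value (upper-tail) = 0.00001
At α=0.05: p < α → reject H₀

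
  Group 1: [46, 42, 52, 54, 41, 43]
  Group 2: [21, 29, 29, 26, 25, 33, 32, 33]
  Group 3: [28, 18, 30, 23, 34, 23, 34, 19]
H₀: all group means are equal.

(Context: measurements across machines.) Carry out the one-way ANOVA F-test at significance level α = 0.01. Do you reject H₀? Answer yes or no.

reject H₀: yes

Group means [46.33, 28.50, 26.12], grand mean 32.500
SSB = Σnᵢ(x̄ᵢ−x̄)² = 1601.292; SSW = ΣΣ(x−x̄ᵢ)² = 556.208
MSB = 1601.292/2 = 800.6458; MSW = 556.208/19 = 29.2741
F = MSB/MSW = 27.3500
df = (2, 19)
p-value (upper-tail) = 0.00000
At α=0.01: p < α → reject H₀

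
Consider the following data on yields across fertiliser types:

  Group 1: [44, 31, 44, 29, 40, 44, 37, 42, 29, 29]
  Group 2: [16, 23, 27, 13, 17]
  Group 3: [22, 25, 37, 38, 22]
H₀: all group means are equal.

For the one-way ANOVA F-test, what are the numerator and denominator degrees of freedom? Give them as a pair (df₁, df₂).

k = 3 groups, N = 20 total
df = (k−1, N−k) = (3−1, 20−3) = (2, 17)

degrees of freedom = [2, 17]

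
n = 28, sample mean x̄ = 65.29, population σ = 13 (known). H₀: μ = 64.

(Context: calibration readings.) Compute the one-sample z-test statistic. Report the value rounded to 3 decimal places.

test statistic = 0.525

SE = σ/√n = 13/√28 = 2.4568
z = (x̄−μ₀)/SE = (65.29−64)/2.4568 = 0.5251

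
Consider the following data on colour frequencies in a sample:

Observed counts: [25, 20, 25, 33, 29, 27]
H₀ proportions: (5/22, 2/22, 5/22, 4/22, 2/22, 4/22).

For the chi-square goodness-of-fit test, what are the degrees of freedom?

df = k − 1 = 6 − 1 = 5

degrees of freedom = 5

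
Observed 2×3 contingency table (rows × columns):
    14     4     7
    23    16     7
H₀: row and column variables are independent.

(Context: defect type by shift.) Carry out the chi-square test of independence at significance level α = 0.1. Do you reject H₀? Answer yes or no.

Row totals [25, 46], col totals [37, 20, 14], n=71
χ² = (14−13.03)²/13.03 + (4−7.04)²/7.04 + (7−4.93)²/4.93 + (23−23.97)²/23.97 + (16−12.96)²/12.96 + (7−9.07)²/9.07 = 3.4826
df = 2
p-value (upper-tail) = 0.17529
At α=0.1: p ≥ α → fail to reject H₀

reject H₀: no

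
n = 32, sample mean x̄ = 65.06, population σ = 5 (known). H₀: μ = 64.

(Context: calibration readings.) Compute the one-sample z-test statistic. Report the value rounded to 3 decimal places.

test statistic = 1.199

SE = σ/√n = 5/√32 = 0.8839
z = (x̄−μ₀)/SE = (65.06−64)/0.8839 = 1.1993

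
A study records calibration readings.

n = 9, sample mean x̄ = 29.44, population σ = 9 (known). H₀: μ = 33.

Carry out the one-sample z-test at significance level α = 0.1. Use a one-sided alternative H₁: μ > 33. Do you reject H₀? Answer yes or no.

SE = σ/√n = 9/√9 = 3.0000
z = (x̄−μ₀)/SE = (29.44−33)/3.0000 = -1.1867
p-value (one-sided, H₁ greater) = 0.88232
At α=0.1: p ≥ α → fail to reject H₀

reject H₀: no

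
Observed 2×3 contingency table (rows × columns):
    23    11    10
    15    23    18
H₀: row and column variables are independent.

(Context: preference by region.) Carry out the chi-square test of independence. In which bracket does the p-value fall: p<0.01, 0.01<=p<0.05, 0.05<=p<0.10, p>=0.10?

p-value bracket: 0.01<=p<0.05

Row totals [44, 56], col totals [38, 34, 28], n=100
χ² = (23−16.72)²/16.72 + (11−14.96)²/14.96 + (10−12.32)²/12.32 + (15−21.28)²/21.28 + (23−19.04)²/19.04 + (18−15.68)²/15.68 = 6.8641
df = 2
p-value (upper-tail) = 0.03232
→ bracket: 0.01<=p<0.05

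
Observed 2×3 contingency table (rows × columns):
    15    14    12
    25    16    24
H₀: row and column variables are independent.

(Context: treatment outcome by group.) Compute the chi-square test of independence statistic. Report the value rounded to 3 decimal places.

Row totals [41, 65], col totals [40, 30, 36], n=106
χ² = (15−15.47)²/15.47 + (14−11.60)²/11.60 + (12−13.92)²/13.92 + (25−24.53)²/24.53 + (16−18.40)²/18.40 + (24−22.08)²/22.08 = 1.2642
df = 2

test statistic = 1.264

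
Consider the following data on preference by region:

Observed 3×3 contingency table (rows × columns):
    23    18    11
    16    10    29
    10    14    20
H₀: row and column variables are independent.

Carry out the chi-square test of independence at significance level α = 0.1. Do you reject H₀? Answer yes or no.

reject H₀: yes

Row totals [52, 55, 44], col totals [49, 42, 60], n=151
χ² = (23−16.87)²/16.87 + (18−14.46)²/14.46 + (11−20.66)²/20.66 + (16−17.85)²/17.85 + (10−15.30)²/15.30 + (29−21.85)²/21.85 + (10−14.28)²/14.28 + (14−12.24)²/12.24 + (20−17.48)²/17.48 = 13.8670
df = 4
p-value (upper-tail) = 0.00773
At α=0.1: p < α → reject H₀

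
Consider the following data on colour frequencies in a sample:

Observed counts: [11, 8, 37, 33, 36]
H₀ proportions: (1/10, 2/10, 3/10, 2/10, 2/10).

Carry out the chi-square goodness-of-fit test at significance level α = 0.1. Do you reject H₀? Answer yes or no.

reject H₀: yes

n = 125; E_i = n·p_i = [12.50, 25.00, 37.50, 25.00, 25.00]
χ² = (11−12.50)²/12.50 + (8−25.00)²/25.00 + (37−37.50)²/37.50 + (33−25.00)²/25.00 + (36−25.00)²/25.00 = 19.1467
df = 4
p-value (upper-tail) = 0.00074
At α=0.1: p < α → reject H₀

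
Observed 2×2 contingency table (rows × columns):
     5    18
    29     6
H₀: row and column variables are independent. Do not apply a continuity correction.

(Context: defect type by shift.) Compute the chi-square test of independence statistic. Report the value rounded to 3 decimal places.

test statistic = 21.373

Row totals [23, 35], col totals [34, 24], n=58
χ² = (5−13.48)²/13.48 + (18−9.52)²/9.52 + (29−20.52)²/20.52 + (6−14.48)²/14.48 = 21.3733
df = 1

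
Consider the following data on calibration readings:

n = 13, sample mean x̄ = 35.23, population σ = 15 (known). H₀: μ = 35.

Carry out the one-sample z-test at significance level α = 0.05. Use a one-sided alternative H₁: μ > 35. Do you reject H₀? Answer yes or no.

reject H₀: no

SE = σ/√n = 15/√13 = 4.1603
z = (x̄−μ₀)/SE = (35.23−35)/4.1603 = 0.0553
p-value (one-sided, H₁ greater) = 0.47796
At α=0.05: p ≥ α → fail to reject H₀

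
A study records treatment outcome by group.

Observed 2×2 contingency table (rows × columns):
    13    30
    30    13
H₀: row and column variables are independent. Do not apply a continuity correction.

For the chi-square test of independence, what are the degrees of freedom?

degrees of freedom = 1

df = (r−1)(c−1) = (2−1)·(2−1) = 1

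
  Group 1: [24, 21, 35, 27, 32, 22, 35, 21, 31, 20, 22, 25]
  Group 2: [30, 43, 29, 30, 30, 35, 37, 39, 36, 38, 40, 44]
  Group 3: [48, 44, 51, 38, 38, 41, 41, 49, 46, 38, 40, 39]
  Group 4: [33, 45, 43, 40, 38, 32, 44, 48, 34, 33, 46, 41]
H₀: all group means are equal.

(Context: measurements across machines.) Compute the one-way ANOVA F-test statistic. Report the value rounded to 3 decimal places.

test statistic = 21.911

Group means [26.25, 35.92, 42.75, 39.75], grand mean 36.167
SSB = Σnᵢ(x̄ᵢ−x̄)² = 1855.000; SSW = ΣΣ(x−x̄ᵢ)² = 1241.667
MSB = 1855.000/3 = 618.3333; MSW = 1241.667/44 = 28.2197
F = MSB/MSW = 21.9114
df = (3, 44)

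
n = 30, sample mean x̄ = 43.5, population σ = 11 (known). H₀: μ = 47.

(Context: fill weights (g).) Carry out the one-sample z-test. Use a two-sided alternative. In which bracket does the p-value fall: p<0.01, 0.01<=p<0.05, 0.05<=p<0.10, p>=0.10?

p-value bracket: 0.05<=p<0.10

SE = σ/√n = 11/√30 = 2.0083
z = (x̄−μ₀)/SE = (43.5−47)/2.0083 = -1.7428
p-value (two-sided) = 0.08138
→ bracket: 0.05<=p<0.10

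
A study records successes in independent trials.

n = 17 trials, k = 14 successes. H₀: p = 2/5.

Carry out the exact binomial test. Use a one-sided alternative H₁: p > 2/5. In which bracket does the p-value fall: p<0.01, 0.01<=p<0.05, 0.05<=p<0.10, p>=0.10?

Exact binomial: n=17, k=14, p₀=2/5=0.4000
P(X≥14) from Σ C(n,i)·p₀^i·(1−p₀)^(n−i)
p-value (one-sided, H₁ greater) = 0.00045
→ bracket: p<0.01

p-value bracket: p<0.01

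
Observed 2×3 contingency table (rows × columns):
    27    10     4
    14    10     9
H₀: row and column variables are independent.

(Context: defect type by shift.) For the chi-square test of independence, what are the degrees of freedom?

df = (r−1)(c−1) = (2−1)·(3−1) = 2

degrees of freedom = 2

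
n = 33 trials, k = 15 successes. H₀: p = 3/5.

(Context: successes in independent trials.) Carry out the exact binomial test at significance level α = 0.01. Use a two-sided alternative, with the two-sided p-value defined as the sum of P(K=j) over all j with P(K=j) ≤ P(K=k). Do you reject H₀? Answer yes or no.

reject H₀: no

Exact binomial: n=33, k=15, p₀=3/5=0.6000
P(X=j) = C(n,j)·p₀^j·(1−p₀)^(n−j); p = Σ P(X=j) over j with P(X=j) ≤ P(X=15)
p-value (two-sided) = 0.10897
At α=0.01: p ≥ α → fail to reject H₀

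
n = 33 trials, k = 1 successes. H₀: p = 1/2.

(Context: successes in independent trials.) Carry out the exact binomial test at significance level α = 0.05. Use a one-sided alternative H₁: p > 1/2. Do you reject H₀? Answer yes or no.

reject H₀: no

Exact binomial: n=33, k=1, p₀=1/2=0.5000
P(X≥1) from Σ C(n,i)·p₀^i·(1−p₀)^(n−i)
p-value (one-sided, H₁ greater) = 1.00000
At α=0.05: p ≥ α → fail to reject H₀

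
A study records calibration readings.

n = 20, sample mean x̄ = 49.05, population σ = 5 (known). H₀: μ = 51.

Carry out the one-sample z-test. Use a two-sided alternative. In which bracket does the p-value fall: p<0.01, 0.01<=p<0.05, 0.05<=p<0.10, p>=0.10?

p-value bracket: 0.05<=p<0.10

SE = σ/√n = 5/√20 = 1.1180
z = (x̄−μ₀)/SE = (49.05−51)/1.1180 = -1.7441
p-value (two-sided) = 0.08114
→ bracket: 0.05<=p<0.10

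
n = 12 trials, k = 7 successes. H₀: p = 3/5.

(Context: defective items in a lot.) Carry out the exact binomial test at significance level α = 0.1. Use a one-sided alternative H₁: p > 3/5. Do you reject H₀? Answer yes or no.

reject H₀: no

Exact binomial: n=12, k=7, p₀=3/5=0.6000
P(X≥7) from Σ C(n,i)·p₀^i·(1−p₀)^(n−i)
p-value (one-sided, H₁ greater) = 0.66521
At α=0.1: p ≥ α → fail to reject H₀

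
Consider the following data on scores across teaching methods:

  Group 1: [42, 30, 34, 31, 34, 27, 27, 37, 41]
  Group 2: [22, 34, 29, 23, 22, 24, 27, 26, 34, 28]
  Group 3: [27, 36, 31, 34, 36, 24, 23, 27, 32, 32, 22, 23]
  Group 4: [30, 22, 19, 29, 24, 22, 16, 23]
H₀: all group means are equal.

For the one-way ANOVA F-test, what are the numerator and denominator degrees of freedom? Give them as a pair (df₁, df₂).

degrees of freedom = [3, 35]

k = 4 groups, N = 39 total
df = (k−1, N−k) = (4−1, 39−4) = (3, 35)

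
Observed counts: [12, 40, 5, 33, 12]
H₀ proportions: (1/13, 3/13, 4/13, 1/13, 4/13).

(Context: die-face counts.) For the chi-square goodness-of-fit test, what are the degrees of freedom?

df = k − 1 = 5 − 1 = 4

degrees of freedom = 4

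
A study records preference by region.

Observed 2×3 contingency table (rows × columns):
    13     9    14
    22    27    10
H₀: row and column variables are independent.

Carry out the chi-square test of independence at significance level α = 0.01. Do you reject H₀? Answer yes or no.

reject H₀: no

Row totals [36, 59], col totals [35, 36, 24], n=95
χ² = (13−13.26)²/13.26 + (9−13.64)²/13.64 + (14−9.09)²/9.09 + (22−21.74)²/21.74 + (27−22.36)²/22.36 + (10−14.91)²/14.91 = 6.8118
df = 2
p-value (upper-tail) = 0.03318
At α=0.01: p ≥ α → fail to reject H₀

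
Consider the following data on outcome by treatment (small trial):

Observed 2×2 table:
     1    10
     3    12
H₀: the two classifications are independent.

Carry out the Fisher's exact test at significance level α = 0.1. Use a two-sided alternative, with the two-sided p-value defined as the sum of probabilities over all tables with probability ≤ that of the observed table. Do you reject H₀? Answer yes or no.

Margins: r₁=11, r₂=15, c₁=4, c₂=22, n=26
p_obs = C(11,1)·C(15,3)/C(26,4); sum pmf over tables with pmf ≤ p_obs
p-value (two-sided) = 0.61371
At α=0.1: p ≥ α → fail to reject H₀

reject H₀: no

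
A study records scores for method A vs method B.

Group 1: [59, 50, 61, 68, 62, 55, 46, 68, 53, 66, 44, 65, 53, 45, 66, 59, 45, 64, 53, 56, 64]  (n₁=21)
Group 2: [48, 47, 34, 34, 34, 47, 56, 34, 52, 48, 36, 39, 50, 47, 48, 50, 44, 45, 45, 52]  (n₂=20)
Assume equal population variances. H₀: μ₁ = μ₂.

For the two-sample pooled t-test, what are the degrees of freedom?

degrees of freedom = 39

df = n₁ + n₂ − 2 = 21 + 20 − 2 = 39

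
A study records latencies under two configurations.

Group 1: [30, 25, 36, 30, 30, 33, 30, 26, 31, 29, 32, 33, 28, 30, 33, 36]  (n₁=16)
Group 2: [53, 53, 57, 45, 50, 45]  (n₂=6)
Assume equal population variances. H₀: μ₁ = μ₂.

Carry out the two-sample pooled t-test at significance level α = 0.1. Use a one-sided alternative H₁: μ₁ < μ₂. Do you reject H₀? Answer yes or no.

reject H₀: yes

x̄₁=30.750, s₁=3.066, n₁=16
x̄₂=50.500, s₂=4.806, n₂=6
s_p² = [15·3.066² + 5·4.806²]/20 = 12.8250
SE = √(s_p²·(1/16+1/6)) = 1.7144
t = (30.750−50.500)/1.7144 = -11.5203
df = 20
p-value (one-sided, H₁ less) = 0.00000
At α=0.1: p < α → reject H₀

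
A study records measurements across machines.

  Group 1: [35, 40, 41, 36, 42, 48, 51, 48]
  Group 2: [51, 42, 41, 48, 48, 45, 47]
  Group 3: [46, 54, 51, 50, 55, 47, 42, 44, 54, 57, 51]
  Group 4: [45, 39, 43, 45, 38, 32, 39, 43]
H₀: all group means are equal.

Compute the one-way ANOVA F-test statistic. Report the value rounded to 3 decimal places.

Group means [42.62, 46.00, 50.09, 40.50], grand mean 45.235
SSB = Σnᵢ(x̄ᵢ−x̄)² = 497.334; SSW = ΣΣ(x−x̄ᵢ)² = 684.784
MSB = 497.334/3 = 165.7779; MSW = 684.784/30 = 22.8261
F = MSB/MSW = 7.2626
df = (3, 30)

test statistic = 7.263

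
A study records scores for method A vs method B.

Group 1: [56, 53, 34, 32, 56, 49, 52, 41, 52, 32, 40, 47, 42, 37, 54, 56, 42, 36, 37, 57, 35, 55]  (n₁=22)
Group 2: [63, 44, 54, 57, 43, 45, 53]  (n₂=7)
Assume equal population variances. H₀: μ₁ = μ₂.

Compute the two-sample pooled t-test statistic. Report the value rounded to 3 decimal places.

x̄₁=45.227, s₁=8.986, n₁=22
x̄₂=51.286, s₂=7.544, n₂=7
s_p² = [21·8.986² + 6·7.544²]/27 = 75.4553
SE = √(s_p²·(1/22+1/7)) = 3.7695
t = (45.227−51.286)/3.7695 = -1.6072
df = 27

test statistic = -1.607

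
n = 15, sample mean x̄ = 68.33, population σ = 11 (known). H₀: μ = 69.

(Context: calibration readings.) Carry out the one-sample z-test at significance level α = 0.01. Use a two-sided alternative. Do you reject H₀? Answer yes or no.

SE = σ/√n = 11/√15 = 2.8402
z = (x̄−μ₀)/SE = (68.33−69)/2.8402 = -0.2359
p-value (two-sided) = 0.81351
At α=0.01: p ≥ α → fail to reject H₀

reject H₀: no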